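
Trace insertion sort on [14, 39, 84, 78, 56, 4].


Initial: [14, 39, 84, 78, 56, 4]
Insert 39: [14, 39, 84, 78, 56, 4]
Insert 84: [14, 39, 84, 78, 56, 4]
Insert 78: [14, 39, 78, 84, 56, 4]
Insert 56: [14, 39, 56, 78, 84, 4]
Insert 4: [4, 14, 39, 56, 78, 84]

Sorted: [4, 14, 39, 56, 78, 84]


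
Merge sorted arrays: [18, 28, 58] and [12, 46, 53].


Take 12 from B
Take 18 from A
Take 28 from A
Take 46 from B
Take 53 from B

Merged: [12, 18, 28, 46, 53, 58]


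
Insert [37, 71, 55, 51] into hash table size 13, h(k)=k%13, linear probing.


Insert 37: h=11 -> slot 11
Insert 71: h=6 -> slot 6
Insert 55: h=3 -> slot 3
Insert 51: h=12 -> slot 12

Table: [None, None, None, 55, None, None, 71, None, None, None, None, 37, 51]


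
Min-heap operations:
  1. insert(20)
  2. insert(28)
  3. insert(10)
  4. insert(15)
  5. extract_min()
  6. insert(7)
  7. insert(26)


insert(20) -> [20]
insert(28) -> [20, 28]
insert(10) -> [10, 28, 20]
insert(15) -> [10, 15, 20, 28]
extract_min()->10, [15, 28, 20]
insert(7) -> [7, 15, 20, 28]
insert(26) -> [7, 15, 20, 28, 26]

Final heap: [7, 15, 20, 28, 26]


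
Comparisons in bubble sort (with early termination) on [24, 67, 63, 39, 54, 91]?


Algorithm: bubble sort (with early termination)
Input: [24, 67, 63, 39, 54, 91]
Sorted: [24, 39, 54, 63, 67, 91]

12


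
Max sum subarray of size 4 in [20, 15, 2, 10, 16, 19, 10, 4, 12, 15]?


[0:4]: 47
[1:5]: 43
[2:6]: 47
[3:7]: 55
[4:8]: 49
[5:9]: 45
[6:10]: 41

Max: 55 at [3:7]


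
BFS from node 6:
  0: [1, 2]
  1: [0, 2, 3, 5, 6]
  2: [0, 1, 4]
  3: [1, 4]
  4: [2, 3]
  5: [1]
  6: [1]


Visit 6, enqueue [1]
Visit 1, enqueue [0, 2, 3, 5]
Visit 0, enqueue []
Visit 2, enqueue [4]
Visit 3, enqueue []
Visit 5, enqueue []
Visit 4, enqueue []

BFS order: [6, 1, 0, 2, 3, 5, 4]


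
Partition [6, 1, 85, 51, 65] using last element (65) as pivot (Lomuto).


Pivot: 65
  6 <= 65: advance i (no swap)
  1 <= 65: advance i (no swap)
  51 <= 65: swap -> [6, 1, 51, 85, 65]
Place pivot at 3: [6, 1, 51, 65, 85]

Partitioned: [6, 1, 51, 65, 85]


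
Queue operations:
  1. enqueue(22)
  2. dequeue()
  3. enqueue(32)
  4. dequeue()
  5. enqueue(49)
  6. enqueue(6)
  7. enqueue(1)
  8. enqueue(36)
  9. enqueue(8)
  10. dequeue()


enqueue(22) -> [22]
dequeue()->22, []
enqueue(32) -> [32]
dequeue()->32, []
enqueue(49) -> [49]
enqueue(6) -> [49, 6]
enqueue(1) -> [49, 6, 1]
enqueue(36) -> [49, 6, 1, 36]
enqueue(8) -> [49, 6, 1, 36, 8]
dequeue()->49, [6, 1, 36, 8]

Final queue: [6, 1, 36, 8]


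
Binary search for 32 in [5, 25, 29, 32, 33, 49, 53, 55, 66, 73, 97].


Step 1: lo=0, hi=10, mid=5, val=49
Step 2: lo=0, hi=4, mid=2, val=29
Step 3: lo=3, hi=4, mid=3, val=32

Found at index 3


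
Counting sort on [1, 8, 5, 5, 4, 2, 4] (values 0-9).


Input: [1, 8, 5, 5, 4, 2, 4]
Counts: [0, 1, 1, 0, 2, 2, 0, 0, 1, 0]

Sorted: [1, 2, 4, 4, 5, 5, 8]


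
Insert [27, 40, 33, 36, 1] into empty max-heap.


Insert 27: [27]
Insert 40: [40, 27]
Insert 33: [40, 27, 33]
Insert 36: [40, 36, 33, 27]
Insert 1: [40, 36, 33, 27, 1]

Final heap: [40, 36, 33, 27, 1]


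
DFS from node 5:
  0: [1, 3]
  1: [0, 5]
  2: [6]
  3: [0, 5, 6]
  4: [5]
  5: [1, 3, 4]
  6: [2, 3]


Visit 5, push [4, 3, 1]
Visit 1, push [0]
Visit 0, push [3]
Visit 3, push [6]
Visit 6, push [2]
Visit 2, push []
Visit 4, push []

DFS order: [5, 1, 0, 3, 6, 2, 4]


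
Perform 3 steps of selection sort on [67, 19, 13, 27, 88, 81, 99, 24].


Initial: [67, 19, 13, 27, 88, 81, 99, 24]
Step 1: min=13 at 2
  Swap: [13, 19, 67, 27, 88, 81, 99, 24]
Step 2: min=19 at 1
  Swap: [13, 19, 67, 27, 88, 81, 99, 24]
Step 3: min=24 at 7
  Swap: [13, 19, 24, 27, 88, 81, 99, 67]

After 3 steps: [13, 19, 24, 27, 88, 81, 99, 67]


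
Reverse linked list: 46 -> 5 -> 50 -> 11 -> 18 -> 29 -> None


Step 1: curr=46, set curr.next=prev(None) | reversed so far: 46
Step 2: curr=5, set curr.next=prev(46) | reversed so far: 5 -> 46
Step 3: curr=50, set curr.next=prev(5) | reversed so far: 50 -> 5 -> 46
Step 4: curr=11, set curr.next=prev(50) | reversed so far: 11 -> 50 -> 5 -> 46
Step 5: curr=18, set curr.next=prev(11) | reversed so far: 18 -> 11 -> 50 -> 5 -> 46
Step 6: curr=29, set curr.next=prev(18) | reversed so far: 29 -> 18 -> 11 -> 50 -> 5 -> 46

29 -> 18 -> 11 -> 50 -> 5 -> 46 -> None


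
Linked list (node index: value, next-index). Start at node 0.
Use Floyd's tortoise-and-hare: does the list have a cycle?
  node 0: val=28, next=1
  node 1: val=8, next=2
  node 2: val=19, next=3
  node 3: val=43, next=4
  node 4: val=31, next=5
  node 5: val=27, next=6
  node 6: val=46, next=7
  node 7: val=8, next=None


Floyd's tortoise (slow, +1) and hare (fast, +2):
  init: slow=0, fast=0
  step 1: slow=1, fast=2
  step 2: slow=2, fast=4
  step 3: slow=3, fast=6
  step 4: fast 6->7->None, no cycle

Cycle: no


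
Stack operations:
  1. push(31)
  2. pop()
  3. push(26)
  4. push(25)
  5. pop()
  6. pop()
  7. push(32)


push(31) -> [31]
pop()->31, []
push(26) -> [26]
push(25) -> [26, 25]
pop()->25, [26]
pop()->26, []
push(32) -> [32]

Final stack: [32]


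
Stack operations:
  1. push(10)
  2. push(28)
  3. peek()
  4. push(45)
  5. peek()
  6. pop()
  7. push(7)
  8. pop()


push(10) -> [10]
push(28) -> [10, 28]
peek()->28
push(45) -> [10, 28, 45]
peek()->45
pop()->45, [10, 28]
push(7) -> [10, 28, 7]
pop()->7, [10, 28]

Final stack: [10, 28]


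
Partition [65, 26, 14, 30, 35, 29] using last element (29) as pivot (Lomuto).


Pivot: 29
  26 <= 29: swap -> [26, 65, 14, 30, 35, 29]
  14 <= 29: swap -> [26, 14, 65, 30, 35, 29]
Place pivot at 2: [26, 14, 29, 30, 35, 65]

Partitioned: [26, 14, 29, 30, 35, 65]


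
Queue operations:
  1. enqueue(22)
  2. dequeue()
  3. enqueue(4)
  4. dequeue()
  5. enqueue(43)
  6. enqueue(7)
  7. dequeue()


enqueue(22) -> [22]
dequeue()->22, []
enqueue(4) -> [4]
dequeue()->4, []
enqueue(43) -> [43]
enqueue(7) -> [43, 7]
dequeue()->43, [7]

Final queue: [7]


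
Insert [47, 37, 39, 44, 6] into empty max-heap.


Insert 47: [47]
Insert 37: [47, 37]
Insert 39: [47, 37, 39]
Insert 44: [47, 44, 39, 37]
Insert 6: [47, 44, 39, 37, 6]

Final heap: [47, 44, 39, 37, 6]


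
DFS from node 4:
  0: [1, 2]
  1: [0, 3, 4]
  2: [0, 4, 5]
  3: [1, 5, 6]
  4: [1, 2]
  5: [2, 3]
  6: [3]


Visit 4, push [2, 1]
Visit 1, push [3, 0]
Visit 0, push [2]
Visit 2, push [5]
Visit 5, push [3]
Visit 3, push [6]
Visit 6, push []

DFS order: [4, 1, 0, 2, 5, 3, 6]


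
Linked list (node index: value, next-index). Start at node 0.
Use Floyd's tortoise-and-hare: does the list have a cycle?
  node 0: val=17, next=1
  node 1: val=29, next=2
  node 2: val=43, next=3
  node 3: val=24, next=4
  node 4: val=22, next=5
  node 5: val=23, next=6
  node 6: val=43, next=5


Floyd's tortoise (slow, +1) and hare (fast, +2):
  init: slow=0, fast=0
  step 1: slow=1, fast=2
  step 2: slow=2, fast=4
  step 3: slow=3, fast=6
  step 4: slow=4, fast=6
  step 5: slow=5, fast=6
  step 6: slow=6, fast=6
  slow == fast at node 6: cycle detected

Cycle: yes


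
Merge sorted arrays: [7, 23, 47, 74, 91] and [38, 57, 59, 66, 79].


Take 7 from A
Take 23 from A
Take 38 from B
Take 47 from A
Take 57 from B
Take 59 from B
Take 66 from B
Take 74 from A
Take 79 from B

Merged: [7, 23, 38, 47, 57, 59, 66, 74, 79, 91]


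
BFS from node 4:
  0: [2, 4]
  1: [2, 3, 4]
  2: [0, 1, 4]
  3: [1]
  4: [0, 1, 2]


Visit 4, enqueue [0, 1, 2]
Visit 0, enqueue []
Visit 1, enqueue [3]
Visit 2, enqueue []
Visit 3, enqueue []

BFS order: [4, 0, 1, 2, 3]


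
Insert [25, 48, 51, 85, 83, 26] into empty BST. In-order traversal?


Insert 25: root
Insert 48: R from 25
Insert 51: R from 25 -> R from 48
Insert 85: R from 25 -> R from 48 -> R from 51
Insert 83: R from 25 -> R from 48 -> R from 51 -> L from 85
Insert 26: R from 25 -> L from 48

In-order: [25, 26, 48, 51, 83, 85]


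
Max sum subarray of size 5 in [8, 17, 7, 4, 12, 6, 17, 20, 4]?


[0:5]: 48
[1:6]: 46
[2:7]: 46
[3:8]: 59
[4:9]: 59

Max: 59 at [3:8]


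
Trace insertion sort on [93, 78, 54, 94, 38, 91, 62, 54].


Initial: [93, 78, 54, 94, 38, 91, 62, 54]
Insert 78: [78, 93, 54, 94, 38, 91, 62, 54]
Insert 54: [54, 78, 93, 94, 38, 91, 62, 54]
Insert 94: [54, 78, 93, 94, 38, 91, 62, 54]
Insert 38: [38, 54, 78, 93, 94, 91, 62, 54]
Insert 91: [38, 54, 78, 91, 93, 94, 62, 54]
Insert 62: [38, 54, 62, 78, 91, 93, 94, 54]
Insert 54: [38, 54, 54, 62, 78, 91, 93, 94]

Sorted: [38, 54, 54, 62, 78, 91, 93, 94]


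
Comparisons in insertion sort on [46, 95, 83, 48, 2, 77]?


Algorithm: insertion sort
Input: [46, 95, 83, 48, 2, 77]
Sorted: [2, 46, 48, 77, 83, 95]

13


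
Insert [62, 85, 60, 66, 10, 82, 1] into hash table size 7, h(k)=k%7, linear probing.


Insert 62: h=6 -> slot 6
Insert 85: h=1 -> slot 1
Insert 60: h=4 -> slot 4
Insert 66: h=3 -> slot 3
Insert 10: h=3, 2 probes -> slot 5
Insert 82: h=5, 2 probes -> slot 0
Insert 1: h=1, 1 probes -> slot 2

Table: [82, 85, 1, 66, 60, 10, 62]


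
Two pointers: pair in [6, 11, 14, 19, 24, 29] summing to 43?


lo=0(6)+hi=5(29)=35
lo=1(11)+hi=5(29)=40
lo=2(14)+hi=5(29)=43

Yes: 14+29=43


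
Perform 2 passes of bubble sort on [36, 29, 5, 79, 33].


Initial: [36, 29, 5, 79, 33]
Pass 1: [29, 5, 36, 33, 79] (3 swaps)
Pass 2: [5, 29, 33, 36, 79] (2 swaps)

After 2 passes: [5, 29, 33, 36, 79]


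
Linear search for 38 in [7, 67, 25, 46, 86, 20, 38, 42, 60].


i=0: 7!=38
i=1: 67!=38
i=2: 25!=38
i=3: 46!=38
i=4: 86!=38
i=5: 20!=38
i=6: 38==38 found!

Found at 6, 7 comps


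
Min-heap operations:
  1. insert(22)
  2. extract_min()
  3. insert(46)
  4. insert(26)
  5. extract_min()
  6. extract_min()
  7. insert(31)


insert(22) -> [22]
extract_min()->22, []
insert(46) -> [46]
insert(26) -> [26, 46]
extract_min()->26, [46]
extract_min()->46, []
insert(31) -> [31]

Final heap: [31]


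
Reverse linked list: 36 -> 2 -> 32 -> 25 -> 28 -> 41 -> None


Step 1: curr=36, set curr.next=prev(None) | reversed so far: 36
Step 2: curr=2, set curr.next=prev(36) | reversed so far: 2 -> 36
Step 3: curr=32, set curr.next=prev(2) | reversed so far: 32 -> 2 -> 36
Step 4: curr=25, set curr.next=prev(32) | reversed so far: 25 -> 32 -> 2 -> 36
Step 5: curr=28, set curr.next=prev(25) | reversed so far: 28 -> 25 -> 32 -> 2 -> 36
Step 6: curr=41, set curr.next=prev(28) | reversed so far: 41 -> 28 -> 25 -> 32 -> 2 -> 36

41 -> 28 -> 25 -> 32 -> 2 -> 36 -> None


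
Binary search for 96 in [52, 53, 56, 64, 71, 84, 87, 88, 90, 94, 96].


Step 1: lo=0, hi=10, mid=5, val=84
Step 2: lo=6, hi=10, mid=8, val=90
Step 3: lo=9, hi=10, mid=9, val=94
Step 4: lo=10, hi=10, mid=10, val=96

Found at index 10


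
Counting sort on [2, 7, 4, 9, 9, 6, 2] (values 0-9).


Input: [2, 7, 4, 9, 9, 6, 2]
Counts: [0, 0, 2, 0, 1, 0, 1, 1, 0, 2]

Sorted: [2, 2, 4, 6, 7, 9, 9]


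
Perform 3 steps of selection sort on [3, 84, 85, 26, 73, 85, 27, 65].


Initial: [3, 84, 85, 26, 73, 85, 27, 65]
Step 1: min=3 at 0
  Swap: [3, 84, 85, 26, 73, 85, 27, 65]
Step 2: min=26 at 3
  Swap: [3, 26, 85, 84, 73, 85, 27, 65]
Step 3: min=27 at 6
  Swap: [3, 26, 27, 84, 73, 85, 85, 65]

After 3 steps: [3, 26, 27, 84, 73, 85, 85, 65]


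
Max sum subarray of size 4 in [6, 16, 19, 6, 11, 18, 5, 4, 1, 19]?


[0:4]: 47
[1:5]: 52
[2:6]: 54
[3:7]: 40
[4:8]: 38
[5:9]: 28
[6:10]: 29

Max: 54 at [2:6]


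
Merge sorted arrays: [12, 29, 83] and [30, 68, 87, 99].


Take 12 from A
Take 29 from A
Take 30 from B
Take 68 from B
Take 83 from A

Merged: [12, 29, 30, 68, 83, 87, 99]


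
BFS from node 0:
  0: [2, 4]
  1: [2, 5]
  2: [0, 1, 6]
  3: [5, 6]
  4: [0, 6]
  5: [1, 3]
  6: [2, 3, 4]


Visit 0, enqueue [2, 4]
Visit 2, enqueue [1, 6]
Visit 4, enqueue []
Visit 1, enqueue [5]
Visit 6, enqueue [3]
Visit 5, enqueue []
Visit 3, enqueue []

BFS order: [0, 2, 4, 1, 6, 5, 3]


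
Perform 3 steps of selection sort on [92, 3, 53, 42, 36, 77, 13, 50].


Initial: [92, 3, 53, 42, 36, 77, 13, 50]
Step 1: min=3 at 1
  Swap: [3, 92, 53, 42, 36, 77, 13, 50]
Step 2: min=13 at 6
  Swap: [3, 13, 53, 42, 36, 77, 92, 50]
Step 3: min=36 at 4
  Swap: [3, 13, 36, 42, 53, 77, 92, 50]

After 3 steps: [3, 13, 36, 42, 53, 77, 92, 50]


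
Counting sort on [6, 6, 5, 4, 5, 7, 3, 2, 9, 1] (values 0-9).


Input: [6, 6, 5, 4, 5, 7, 3, 2, 9, 1]
Counts: [0, 1, 1, 1, 1, 2, 2, 1, 0, 1]

Sorted: [1, 2, 3, 4, 5, 5, 6, 6, 7, 9]


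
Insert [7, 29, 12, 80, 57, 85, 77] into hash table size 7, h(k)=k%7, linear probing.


Insert 7: h=0 -> slot 0
Insert 29: h=1 -> slot 1
Insert 12: h=5 -> slot 5
Insert 80: h=3 -> slot 3
Insert 57: h=1, 1 probes -> slot 2
Insert 85: h=1, 3 probes -> slot 4
Insert 77: h=0, 6 probes -> slot 6

Table: [7, 29, 57, 80, 85, 12, 77]


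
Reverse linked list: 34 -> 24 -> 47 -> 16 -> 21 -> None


Step 1: curr=34, set curr.next=prev(None) | reversed so far: 34
Step 2: curr=24, set curr.next=prev(34) | reversed so far: 24 -> 34
Step 3: curr=47, set curr.next=prev(24) | reversed so far: 47 -> 24 -> 34
Step 4: curr=16, set curr.next=prev(47) | reversed so far: 16 -> 47 -> 24 -> 34
Step 5: curr=21, set curr.next=prev(16) | reversed so far: 21 -> 16 -> 47 -> 24 -> 34

21 -> 16 -> 47 -> 24 -> 34 -> None


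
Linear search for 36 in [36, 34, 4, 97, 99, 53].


i=0: 36==36 found!

Found at 0, 1 comps


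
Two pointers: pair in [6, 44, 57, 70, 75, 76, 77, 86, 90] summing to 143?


lo=0(6)+hi=8(90)=96
lo=1(44)+hi=8(90)=134
lo=2(57)+hi=8(90)=147
lo=2(57)+hi=7(86)=143

Yes: 57+86=143


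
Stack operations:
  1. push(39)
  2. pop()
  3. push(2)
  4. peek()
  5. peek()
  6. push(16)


push(39) -> [39]
pop()->39, []
push(2) -> [2]
peek()->2
peek()->2
push(16) -> [2, 16]

Final stack: [2, 16]


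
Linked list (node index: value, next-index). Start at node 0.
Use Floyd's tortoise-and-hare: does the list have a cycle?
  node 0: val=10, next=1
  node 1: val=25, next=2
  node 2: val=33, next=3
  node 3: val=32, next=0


Floyd's tortoise (slow, +1) and hare (fast, +2):
  init: slow=0, fast=0
  step 1: slow=1, fast=2
  step 2: slow=2, fast=0
  step 3: slow=3, fast=2
  step 4: slow=0, fast=0
  slow == fast at node 0: cycle detected

Cycle: yes


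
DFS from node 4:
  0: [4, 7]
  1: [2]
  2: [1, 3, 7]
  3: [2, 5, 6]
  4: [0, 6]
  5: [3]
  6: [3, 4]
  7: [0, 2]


Visit 4, push [6, 0]
Visit 0, push [7]
Visit 7, push [2]
Visit 2, push [3, 1]
Visit 1, push []
Visit 3, push [6, 5]
Visit 5, push []
Visit 6, push []

DFS order: [4, 0, 7, 2, 1, 3, 5, 6]


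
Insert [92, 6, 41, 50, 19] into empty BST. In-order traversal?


Insert 92: root
Insert 6: L from 92
Insert 41: L from 92 -> R from 6
Insert 50: L from 92 -> R from 6 -> R from 41
Insert 19: L from 92 -> R from 6 -> L from 41

In-order: [6, 19, 41, 50, 92]


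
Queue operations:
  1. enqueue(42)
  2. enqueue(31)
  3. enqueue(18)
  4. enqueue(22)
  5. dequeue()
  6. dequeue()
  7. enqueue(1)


enqueue(42) -> [42]
enqueue(31) -> [42, 31]
enqueue(18) -> [42, 31, 18]
enqueue(22) -> [42, 31, 18, 22]
dequeue()->42, [31, 18, 22]
dequeue()->31, [18, 22]
enqueue(1) -> [18, 22, 1]

Final queue: [18, 22, 1]


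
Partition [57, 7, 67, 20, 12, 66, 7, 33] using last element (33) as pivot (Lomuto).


Pivot: 33
  7 <= 33: swap -> [7, 57, 67, 20, 12, 66, 7, 33]
  20 <= 33: swap -> [7, 20, 67, 57, 12, 66, 7, 33]
  12 <= 33: swap -> [7, 20, 12, 57, 67, 66, 7, 33]
  7 <= 33: swap -> [7, 20, 12, 7, 67, 66, 57, 33]
Place pivot at 4: [7, 20, 12, 7, 33, 66, 57, 67]

Partitioned: [7, 20, 12, 7, 33, 66, 57, 67]


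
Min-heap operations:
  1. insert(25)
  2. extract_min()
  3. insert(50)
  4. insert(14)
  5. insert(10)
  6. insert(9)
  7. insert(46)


insert(25) -> [25]
extract_min()->25, []
insert(50) -> [50]
insert(14) -> [14, 50]
insert(10) -> [10, 50, 14]
insert(9) -> [9, 10, 14, 50]
insert(46) -> [9, 10, 14, 50, 46]

Final heap: [9, 10, 14, 50, 46]


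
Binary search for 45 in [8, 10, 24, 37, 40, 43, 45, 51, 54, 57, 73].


Step 1: lo=0, hi=10, mid=5, val=43
Step 2: lo=6, hi=10, mid=8, val=54
Step 3: lo=6, hi=7, mid=6, val=45

Found at index 6


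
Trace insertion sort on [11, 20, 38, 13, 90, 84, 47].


Initial: [11, 20, 38, 13, 90, 84, 47]
Insert 20: [11, 20, 38, 13, 90, 84, 47]
Insert 38: [11, 20, 38, 13, 90, 84, 47]
Insert 13: [11, 13, 20, 38, 90, 84, 47]
Insert 90: [11, 13, 20, 38, 90, 84, 47]
Insert 84: [11, 13, 20, 38, 84, 90, 47]
Insert 47: [11, 13, 20, 38, 47, 84, 90]

Sorted: [11, 13, 20, 38, 47, 84, 90]


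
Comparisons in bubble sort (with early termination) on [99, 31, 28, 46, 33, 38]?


Algorithm: bubble sort (with early termination)
Input: [99, 31, 28, 46, 33, 38]
Sorted: [28, 31, 33, 38, 46, 99]

12


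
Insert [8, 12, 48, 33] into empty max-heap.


Insert 8: [8]
Insert 12: [12, 8]
Insert 48: [48, 8, 12]
Insert 33: [48, 33, 12, 8]

Final heap: [48, 33, 12, 8]


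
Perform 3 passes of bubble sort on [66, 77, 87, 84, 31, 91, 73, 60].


Initial: [66, 77, 87, 84, 31, 91, 73, 60]
Pass 1: [66, 77, 84, 31, 87, 73, 60, 91] (4 swaps)
Pass 2: [66, 77, 31, 84, 73, 60, 87, 91] (3 swaps)
Pass 3: [66, 31, 77, 73, 60, 84, 87, 91] (3 swaps)

After 3 passes: [66, 31, 77, 73, 60, 84, 87, 91]


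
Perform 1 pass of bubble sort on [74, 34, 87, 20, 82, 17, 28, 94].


Initial: [74, 34, 87, 20, 82, 17, 28, 94]
Pass 1: [34, 74, 20, 82, 17, 28, 87, 94] (5 swaps)

After 1 pass: [34, 74, 20, 82, 17, 28, 87, 94]


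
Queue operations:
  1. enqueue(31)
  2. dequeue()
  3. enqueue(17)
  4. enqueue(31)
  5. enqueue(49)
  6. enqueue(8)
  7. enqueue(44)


enqueue(31) -> [31]
dequeue()->31, []
enqueue(17) -> [17]
enqueue(31) -> [17, 31]
enqueue(49) -> [17, 31, 49]
enqueue(8) -> [17, 31, 49, 8]
enqueue(44) -> [17, 31, 49, 8, 44]

Final queue: [17, 31, 49, 8, 44]


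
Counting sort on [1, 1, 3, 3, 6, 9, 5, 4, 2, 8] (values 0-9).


Input: [1, 1, 3, 3, 6, 9, 5, 4, 2, 8]
Counts: [0, 2, 1, 2, 1, 1, 1, 0, 1, 1]

Sorted: [1, 1, 2, 3, 3, 4, 5, 6, 8, 9]


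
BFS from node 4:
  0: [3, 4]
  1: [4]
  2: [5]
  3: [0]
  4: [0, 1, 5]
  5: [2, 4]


Visit 4, enqueue [0, 1, 5]
Visit 0, enqueue [3]
Visit 1, enqueue []
Visit 5, enqueue [2]
Visit 3, enqueue []
Visit 2, enqueue []

BFS order: [4, 0, 1, 5, 3, 2]


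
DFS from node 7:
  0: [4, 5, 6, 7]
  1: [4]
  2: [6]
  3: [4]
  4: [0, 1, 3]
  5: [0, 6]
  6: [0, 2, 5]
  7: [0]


Visit 7, push [0]
Visit 0, push [6, 5, 4]
Visit 4, push [3, 1]
Visit 1, push []
Visit 3, push []
Visit 5, push [6]
Visit 6, push [2]
Visit 2, push []

DFS order: [7, 0, 4, 1, 3, 5, 6, 2]


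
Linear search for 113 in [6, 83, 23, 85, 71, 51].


i=0: 6!=113
i=1: 83!=113
i=2: 23!=113
i=3: 85!=113
i=4: 71!=113
i=5: 51!=113

Not found, 6 comps


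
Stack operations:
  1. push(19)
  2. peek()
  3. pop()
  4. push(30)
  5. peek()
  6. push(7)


push(19) -> [19]
peek()->19
pop()->19, []
push(30) -> [30]
peek()->30
push(7) -> [30, 7]

Final stack: [30, 7]


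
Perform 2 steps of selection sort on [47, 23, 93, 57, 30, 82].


Initial: [47, 23, 93, 57, 30, 82]
Step 1: min=23 at 1
  Swap: [23, 47, 93, 57, 30, 82]
Step 2: min=30 at 4
  Swap: [23, 30, 93, 57, 47, 82]

After 2 steps: [23, 30, 93, 57, 47, 82]


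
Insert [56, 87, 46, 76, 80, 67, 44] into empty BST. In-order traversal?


Insert 56: root
Insert 87: R from 56
Insert 46: L from 56
Insert 76: R from 56 -> L from 87
Insert 80: R from 56 -> L from 87 -> R from 76
Insert 67: R from 56 -> L from 87 -> L from 76
Insert 44: L from 56 -> L from 46

In-order: [44, 46, 56, 67, 76, 80, 87]


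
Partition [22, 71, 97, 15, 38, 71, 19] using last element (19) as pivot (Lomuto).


Pivot: 19
  15 <= 19: swap -> [15, 71, 97, 22, 38, 71, 19]
Place pivot at 1: [15, 19, 97, 22, 38, 71, 71]

Partitioned: [15, 19, 97, 22, 38, 71, 71]


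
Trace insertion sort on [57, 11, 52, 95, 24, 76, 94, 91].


Initial: [57, 11, 52, 95, 24, 76, 94, 91]
Insert 11: [11, 57, 52, 95, 24, 76, 94, 91]
Insert 52: [11, 52, 57, 95, 24, 76, 94, 91]
Insert 95: [11, 52, 57, 95, 24, 76, 94, 91]
Insert 24: [11, 24, 52, 57, 95, 76, 94, 91]
Insert 76: [11, 24, 52, 57, 76, 95, 94, 91]
Insert 94: [11, 24, 52, 57, 76, 94, 95, 91]
Insert 91: [11, 24, 52, 57, 76, 91, 94, 95]

Sorted: [11, 24, 52, 57, 76, 91, 94, 95]


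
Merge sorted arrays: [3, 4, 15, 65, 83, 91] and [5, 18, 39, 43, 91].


Take 3 from A
Take 4 from A
Take 5 from B
Take 15 from A
Take 18 from B
Take 39 from B
Take 43 from B
Take 65 from A
Take 83 from A
Take 91 from A

Merged: [3, 4, 5, 15, 18, 39, 43, 65, 83, 91, 91]


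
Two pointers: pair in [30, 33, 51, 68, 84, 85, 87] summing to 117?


lo=0(30)+hi=6(87)=117

Yes: 30+87=117


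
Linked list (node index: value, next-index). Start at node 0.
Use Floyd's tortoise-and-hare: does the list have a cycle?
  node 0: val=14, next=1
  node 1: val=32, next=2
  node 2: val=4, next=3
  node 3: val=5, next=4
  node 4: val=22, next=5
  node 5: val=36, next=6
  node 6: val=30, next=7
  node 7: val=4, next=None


Floyd's tortoise (slow, +1) and hare (fast, +2):
  init: slow=0, fast=0
  step 1: slow=1, fast=2
  step 2: slow=2, fast=4
  step 3: slow=3, fast=6
  step 4: fast 6->7->None, no cycle

Cycle: no


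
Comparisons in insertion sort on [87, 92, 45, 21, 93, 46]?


Algorithm: insertion sort
Input: [87, 92, 45, 21, 93, 46]
Sorted: [21, 45, 46, 87, 92, 93]

11


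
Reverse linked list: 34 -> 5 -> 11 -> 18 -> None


Step 1: curr=34, set curr.next=prev(None) | reversed so far: 34
Step 2: curr=5, set curr.next=prev(34) | reversed so far: 5 -> 34
Step 3: curr=11, set curr.next=prev(5) | reversed so far: 11 -> 5 -> 34
Step 4: curr=18, set curr.next=prev(11) | reversed so far: 18 -> 11 -> 5 -> 34

18 -> 11 -> 5 -> 34 -> None


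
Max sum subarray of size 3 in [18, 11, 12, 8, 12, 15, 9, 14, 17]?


[0:3]: 41
[1:4]: 31
[2:5]: 32
[3:6]: 35
[4:7]: 36
[5:8]: 38
[6:9]: 40

Max: 41 at [0:3]


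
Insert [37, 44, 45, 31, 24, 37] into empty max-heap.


Insert 37: [37]
Insert 44: [44, 37]
Insert 45: [45, 37, 44]
Insert 31: [45, 37, 44, 31]
Insert 24: [45, 37, 44, 31, 24]
Insert 37: [45, 37, 44, 31, 24, 37]

Final heap: [45, 37, 44, 31, 24, 37]


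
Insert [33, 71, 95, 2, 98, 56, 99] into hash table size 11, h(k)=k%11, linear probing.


Insert 33: h=0 -> slot 0
Insert 71: h=5 -> slot 5
Insert 95: h=7 -> slot 7
Insert 2: h=2 -> slot 2
Insert 98: h=10 -> slot 10
Insert 56: h=1 -> slot 1
Insert 99: h=0, 3 probes -> slot 3

Table: [33, 56, 2, 99, None, 71, None, 95, None, None, 98]


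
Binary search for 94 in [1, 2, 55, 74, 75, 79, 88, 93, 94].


Step 1: lo=0, hi=8, mid=4, val=75
Step 2: lo=5, hi=8, mid=6, val=88
Step 3: lo=7, hi=8, mid=7, val=93
Step 4: lo=8, hi=8, mid=8, val=94

Found at index 8


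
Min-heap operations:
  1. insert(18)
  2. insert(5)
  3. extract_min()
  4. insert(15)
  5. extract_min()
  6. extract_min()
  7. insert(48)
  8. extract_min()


insert(18) -> [18]
insert(5) -> [5, 18]
extract_min()->5, [18]
insert(15) -> [15, 18]
extract_min()->15, [18]
extract_min()->18, []
insert(48) -> [48]
extract_min()->48, []

Final heap: []


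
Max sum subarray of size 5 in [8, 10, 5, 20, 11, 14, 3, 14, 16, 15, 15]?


[0:5]: 54
[1:6]: 60
[2:7]: 53
[3:8]: 62
[4:9]: 58
[5:10]: 62
[6:11]: 63

Max: 63 at [6:11]


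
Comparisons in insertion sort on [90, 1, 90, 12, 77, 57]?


Algorithm: insertion sort
Input: [90, 1, 90, 12, 77, 57]
Sorted: [1, 12, 57, 77, 90, 90]

12


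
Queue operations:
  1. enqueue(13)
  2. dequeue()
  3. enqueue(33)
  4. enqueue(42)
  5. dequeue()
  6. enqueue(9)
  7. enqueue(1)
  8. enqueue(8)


enqueue(13) -> [13]
dequeue()->13, []
enqueue(33) -> [33]
enqueue(42) -> [33, 42]
dequeue()->33, [42]
enqueue(9) -> [42, 9]
enqueue(1) -> [42, 9, 1]
enqueue(8) -> [42, 9, 1, 8]

Final queue: [42, 9, 1, 8]


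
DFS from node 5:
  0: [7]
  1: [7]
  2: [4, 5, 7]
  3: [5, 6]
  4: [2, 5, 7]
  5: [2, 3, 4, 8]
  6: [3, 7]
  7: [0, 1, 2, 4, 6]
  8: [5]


Visit 5, push [8, 4, 3, 2]
Visit 2, push [7, 4]
Visit 4, push [7]
Visit 7, push [6, 1, 0]
Visit 0, push []
Visit 1, push []
Visit 6, push [3]
Visit 3, push []
Visit 8, push []

DFS order: [5, 2, 4, 7, 0, 1, 6, 3, 8]


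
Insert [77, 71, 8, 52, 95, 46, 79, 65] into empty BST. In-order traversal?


Insert 77: root
Insert 71: L from 77
Insert 8: L from 77 -> L from 71
Insert 52: L from 77 -> L from 71 -> R from 8
Insert 95: R from 77
Insert 46: L from 77 -> L from 71 -> R from 8 -> L from 52
Insert 79: R from 77 -> L from 95
Insert 65: L from 77 -> L from 71 -> R from 8 -> R from 52

In-order: [8, 46, 52, 65, 71, 77, 79, 95]


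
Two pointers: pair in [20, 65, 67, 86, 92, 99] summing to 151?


lo=0(20)+hi=5(99)=119
lo=1(65)+hi=5(99)=164
lo=1(65)+hi=4(92)=157
lo=1(65)+hi=3(86)=151

Yes: 65+86=151


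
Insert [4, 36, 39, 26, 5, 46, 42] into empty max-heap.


Insert 4: [4]
Insert 36: [36, 4]
Insert 39: [39, 4, 36]
Insert 26: [39, 26, 36, 4]
Insert 5: [39, 26, 36, 4, 5]
Insert 46: [46, 26, 39, 4, 5, 36]
Insert 42: [46, 26, 42, 4, 5, 36, 39]

Final heap: [46, 26, 42, 4, 5, 36, 39]


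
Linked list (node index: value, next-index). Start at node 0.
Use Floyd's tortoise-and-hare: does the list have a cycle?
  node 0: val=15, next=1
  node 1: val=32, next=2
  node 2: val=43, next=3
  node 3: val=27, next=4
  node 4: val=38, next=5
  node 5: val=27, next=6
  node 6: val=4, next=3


Floyd's tortoise (slow, +1) and hare (fast, +2):
  init: slow=0, fast=0
  step 1: slow=1, fast=2
  step 2: slow=2, fast=4
  step 3: slow=3, fast=6
  step 4: slow=4, fast=4
  slow == fast at node 4: cycle detected

Cycle: yes


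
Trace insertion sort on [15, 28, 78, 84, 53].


Initial: [15, 28, 78, 84, 53]
Insert 28: [15, 28, 78, 84, 53]
Insert 78: [15, 28, 78, 84, 53]
Insert 84: [15, 28, 78, 84, 53]
Insert 53: [15, 28, 53, 78, 84]

Sorted: [15, 28, 53, 78, 84]


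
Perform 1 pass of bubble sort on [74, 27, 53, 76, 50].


Initial: [74, 27, 53, 76, 50]
Pass 1: [27, 53, 74, 50, 76] (3 swaps)

After 1 pass: [27, 53, 74, 50, 76]


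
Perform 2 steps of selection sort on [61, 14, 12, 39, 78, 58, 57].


Initial: [61, 14, 12, 39, 78, 58, 57]
Step 1: min=12 at 2
  Swap: [12, 14, 61, 39, 78, 58, 57]
Step 2: min=14 at 1
  Swap: [12, 14, 61, 39, 78, 58, 57]

After 2 steps: [12, 14, 61, 39, 78, 58, 57]


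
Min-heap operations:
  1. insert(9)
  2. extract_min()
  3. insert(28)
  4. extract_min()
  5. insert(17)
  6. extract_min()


insert(9) -> [9]
extract_min()->9, []
insert(28) -> [28]
extract_min()->28, []
insert(17) -> [17]
extract_min()->17, []

Final heap: []


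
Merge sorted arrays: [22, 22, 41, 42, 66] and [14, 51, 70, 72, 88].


Take 14 from B
Take 22 from A
Take 22 from A
Take 41 from A
Take 42 from A
Take 51 from B
Take 66 from A

Merged: [14, 22, 22, 41, 42, 51, 66, 70, 72, 88]


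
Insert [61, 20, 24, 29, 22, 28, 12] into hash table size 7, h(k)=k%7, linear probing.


Insert 61: h=5 -> slot 5
Insert 20: h=6 -> slot 6
Insert 24: h=3 -> slot 3
Insert 29: h=1 -> slot 1
Insert 22: h=1, 1 probes -> slot 2
Insert 28: h=0 -> slot 0
Insert 12: h=5, 6 probes -> slot 4

Table: [28, 29, 22, 24, 12, 61, 20]


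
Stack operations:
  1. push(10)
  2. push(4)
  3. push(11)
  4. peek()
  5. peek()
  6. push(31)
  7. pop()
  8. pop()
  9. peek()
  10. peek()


push(10) -> [10]
push(4) -> [10, 4]
push(11) -> [10, 4, 11]
peek()->11
peek()->11
push(31) -> [10, 4, 11, 31]
pop()->31, [10, 4, 11]
pop()->11, [10, 4]
peek()->4
peek()->4

Final stack: [10, 4]


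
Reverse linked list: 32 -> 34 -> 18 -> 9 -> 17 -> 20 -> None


Step 1: curr=32, set curr.next=prev(None) | reversed so far: 32
Step 2: curr=34, set curr.next=prev(32) | reversed so far: 34 -> 32
Step 3: curr=18, set curr.next=prev(34) | reversed so far: 18 -> 34 -> 32
Step 4: curr=9, set curr.next=prev(18) | reversed so far: 9 -> 18 -> 34 -> 32
Step 5: curr=17, set curr.next=prev(9) | reversed so far: 17 -> 9 -> 18 -> 34 -> 32
Step 6: curr=20, set curr.next=prev(17) | reversed so far: 20 -> 17 -> 9 -> 18 -> 34 -> 32

20 -> 17 -> 9 -> 18 -> 34 -> 32 -> None


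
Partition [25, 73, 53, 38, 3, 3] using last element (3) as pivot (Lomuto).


Pivot: 3
  3 <= 3: swap -> [3, 73, 53, 38, 25, 3]
Place pivot at 1: [3, 3, 53, 38, 25, 73]

Partitioned: [3, 3, 53, 38, 25, 73]


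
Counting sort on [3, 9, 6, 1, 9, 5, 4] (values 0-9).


Input: [3, 9, 6, 1, 9, 5, 4]
Counts: [0, 1, 0, 1, 1, 1, 1, 0, 0, 2]

Sorted: [1, 3, 4, 5, 6, 9, 9]


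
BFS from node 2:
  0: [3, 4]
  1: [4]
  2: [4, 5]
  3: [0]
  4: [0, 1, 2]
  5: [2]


Visit 2, enqueue [4, 5]
Visit 4, enqueue [0, 1]
Visit 5, enqueue []
Visit 0, enqueue [3]
Visit 1, enqueue []
Visit 3, enqueue []

BFS order: [2, 4, 5, 0, 1, 3]


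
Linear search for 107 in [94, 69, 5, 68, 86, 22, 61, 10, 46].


i=0: 94!=107
i=1: 69!=107
i=2: 5!=107
i=3: 68!=107
i=4: 86!=107
i=5: 22!=107
i=6: 61!=107
i=7: 10!=107
i=8: 46!=107

Not found, 9 comps


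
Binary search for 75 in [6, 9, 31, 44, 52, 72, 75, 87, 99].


Step 1: lo=0, hi=8, mid=4, val=52
Step 2: lo=5, hi=8, mid=6, val=75

Found at index 6


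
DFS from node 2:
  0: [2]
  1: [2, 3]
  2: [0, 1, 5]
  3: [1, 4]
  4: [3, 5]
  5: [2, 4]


Visit 2, push [5, 1, 0]
Visit 0, push []
Visit 1, push [3]
Visit 3, push [4]
Visit 4, push [5]
Visit 5, push []

DFS order: [2, 0, 1, 3, 4, 5]


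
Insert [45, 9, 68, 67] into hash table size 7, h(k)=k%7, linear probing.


Insert 45: h=3 -> slot 3
Insert 9: h=2 -> slot 2
Insert 68: h=5 -> slot 5
Insert 67: h=4 -> slot 4

Table: [None, None, 9, 45, 67, 68, None]


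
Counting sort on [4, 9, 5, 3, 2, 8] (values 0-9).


Input: [4, 9, 5, 3, 2, 8]
Counts: [0, 0, 1, 1, 1, 1, 0, 0, 1, 1]

Sorted: [2, 3, 4, 5, 8, 9]


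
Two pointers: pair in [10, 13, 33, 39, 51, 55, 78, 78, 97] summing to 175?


lo=0(10)+hi=8(97)=107
lo=1(13)+hi=8(97)=110
lo=2(33)+hi=8(97)=130
lo=3(39)+hi=8(97)=136
lo=4(51)+hi=8(97)=148
lo=5(55)+hi=8(97)=152
lo=6(78)+hi=8(97)=175

Yes: 78+97=175


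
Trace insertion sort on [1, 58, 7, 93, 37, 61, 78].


Initial: [1, 58, 7, 93, 37, 61, 78]
Insert 58: [1, 58, 7, 93, 37, 61, 78]
Insert 7: [1, 7, 58, 93, 37, 61, 78]
Insert 93: [1, 7, 58, 93, 37, 61, 78]
Insert 37: [1, 7, 37, 58, 93, 61, 78]
Insert 61: [1, 7, 37, 58, 61, 93, 78]
Insert 78: [1, 7, 37, 58, 61, 78, 93]

Sorted: [1, 7, 37, 58, 61, 78, 93]


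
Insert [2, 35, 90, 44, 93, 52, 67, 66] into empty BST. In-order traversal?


Insert 2: root
Insert 35: R from 2
Insert 90: R from 2 -> R from 35
Insert 44: R from 2 -> R from 35 -> L from 90
Insert 93: R from 2 -> R from 35 -> R from 90
Insert 52: R from 2 -> R from 35 -> L from 90 -> R from 44
Insert 67: R from 2 -> R from 35 -> L from 90 -> R from 44 -> R from 52
Insert 66: R from 2 -> R from 35 -> L from 90 -> R from 44 -> R from 52 -> L from 67

In-order: [2, 35, 44, 52, 66, 67, 90, 93]


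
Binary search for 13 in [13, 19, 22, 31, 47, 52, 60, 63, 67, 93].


Step 1: lo=0, hi=9, mid=4, val=47
Step 2: lo=0, hi=3, mid=1, val=19
Step 3: lo=0, hi=0, mid=0, val=13

Found at index 0


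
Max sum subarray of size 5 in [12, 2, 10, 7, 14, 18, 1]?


[0:5]: 45
[1:6]: 51
[2:7]: 50

Max: 51 at [1:6]


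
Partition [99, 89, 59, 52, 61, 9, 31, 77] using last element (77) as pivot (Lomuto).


Pivot: 77
  59 <= 77: swap -> [59, 89, 99, 52, 61, 9, 31, 77]
  52 <= 77: swap -> [59, 52, 99, 89, 61, 9, 31, 77]
  61 <= 77: swap -> [59, 52, 61, 89, 99, 9, 31, 77]
  9 <= 77: swap -> [59, 52, 61, 9, 99, 89, 31, 77]
  31 <= 77: swap -> [59, 52, 61, 9, 31, 89, 99, 77]
Place pivot at 5: [59, 52, 61, 9, 31, 77, 99, 89]

Partitioned: [59, 52, 61, 9, 31, 77, 99, 89]


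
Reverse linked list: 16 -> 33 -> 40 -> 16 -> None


Step 1: curr=16, set curr.next=prev(None) | reversed so far: 16
Step 2: curr=33, set curr.next=prev(16) | reversed so far: 33 -> 16
Step 3: curr=40, set curr.next=prev(33) | reversed so far: 40 -> 33 -> 16
Step 4: curr=16, set curr.next=prev(40) | reversed so far: 16 -> 40 -> 33 -> 16

16 -> 40 -> 33 -> 16 -> None


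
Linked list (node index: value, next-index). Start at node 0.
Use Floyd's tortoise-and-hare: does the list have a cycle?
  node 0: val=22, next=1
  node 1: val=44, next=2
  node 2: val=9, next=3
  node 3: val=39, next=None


Floyd's tortoise (slow, +1) and hare (fast, +2):
  init: slow=0, fast=0
  step 1: slow=1, fast=2
  step 2: fast 2->3->None, no cycle

Cycle: no


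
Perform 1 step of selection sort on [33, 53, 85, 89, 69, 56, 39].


Initial: [33, 53, 85, 89, 69, 56, 39]
Step 1: min=33 at 0
  Swap: [33, 53, 85, 89, 69, 56, 39]

After 1 step: [33, 53, 85, 89, 69, 56, 39]


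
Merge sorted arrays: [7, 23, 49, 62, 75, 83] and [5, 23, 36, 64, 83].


Take 5 from B
Take 7 from A
Take 23 from A
Take 23 from B
Take 36 from B
Take 49 from A
Take 62 from A
Take 64 from B
Take 75 from A
Take 83 from A

Merged: [5, 7, 23, 23, 36, 49, 62, 64, 75, 83, 83]


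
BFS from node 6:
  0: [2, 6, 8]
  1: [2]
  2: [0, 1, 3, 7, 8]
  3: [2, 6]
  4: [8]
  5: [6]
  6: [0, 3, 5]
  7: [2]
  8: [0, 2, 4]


Visit 6, enqueue [0, 3, 5]
Visit 0, enqueue [2, 8]
Visit 3, enqueue []
Visit 5, enqueue []
Visit 2, enqueue [1, 7]
Visit 8, enqueue [4]
Visit 1, enqueue []
Visit 7, enqueue []
Visit 4, enqueue []

BFS order: [6, 0, 3, 5, 2, 8, 1, 7, 4]


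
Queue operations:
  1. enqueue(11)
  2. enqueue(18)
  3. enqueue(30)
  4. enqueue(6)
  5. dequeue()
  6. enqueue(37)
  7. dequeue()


enqueue(11) -> [11]
enqueue(18) -> [11, 18]
enqueue(30) -> [11, 18, 30]
enqueue(6) -> [11, 18, 30, 6]
dequeue()->11, [18, 30, 6]
enqueue(37) -> [18, 30, 6, 37]
dequeue()->18, [30, 6, 37]

Final queue: [30, 6, 37]


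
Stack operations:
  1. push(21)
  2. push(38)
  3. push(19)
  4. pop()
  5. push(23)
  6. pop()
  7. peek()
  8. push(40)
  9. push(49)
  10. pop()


push(21) -> [21]
push(38) -> [21, 38]
push(19) -> [21, 38, 19]
pop()->19, [21, 38]
push(23) -> [21, 38, 23]
pop()->23, [21, 38]
peek()->38
push(40) -> [21, 38, 40]
push(49) -> [21, 38, 40, 49]
pop()->49, [21, 38, 40]

Final stack: [21, 38, 40]


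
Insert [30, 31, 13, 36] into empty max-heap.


Insert 30: [30]
Insert 31: [31, 30]
Insert 13: [31, 30, 13]
Insert 36: [36, 31, 13, 30]

Final heap: [36, 31, 13, 30]


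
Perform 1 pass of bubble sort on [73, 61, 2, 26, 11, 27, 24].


Initial: [73, 61, 2, 26, 11, 27, 24]
Pass 1: [61, 2, 26, 11, 27, 24, 73] (6 swaps)

After 1 pass: [61, 2, 26, 11, 27, 24, 73]


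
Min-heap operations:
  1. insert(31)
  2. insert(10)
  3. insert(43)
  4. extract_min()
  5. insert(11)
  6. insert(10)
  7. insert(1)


insert(31) -> [31]
insert(10) -> [10, 31]
insert(43) -> [10, 31, 43]
extract_min()->10, [31, 43]
insert(11) -> [11, 43, 31]
insert(10) -> [10, 11, 31, 43]
insert(1) -> [1, 10, 31, 43, 11]

Final heap: [1, 10, 31, 43, 11]


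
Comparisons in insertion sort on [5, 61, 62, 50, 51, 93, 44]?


Algorithm: insertion sort
Input: [5, 61, 62, 50, 51, 93, 44]
Sorted: [5, 44, 50, 51, 61, 62, 93]

15


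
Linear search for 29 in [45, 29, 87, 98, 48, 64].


i=0: 45!=29
i=1: 29==29 found!

Found at 1, 2 comps


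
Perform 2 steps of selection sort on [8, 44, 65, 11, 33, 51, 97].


Initial: [8, 44, 65, 11, 33, 51, 97]
Step 1: min=8 at 0
  Swap: [8, 44, 65, 11, 33, 51, 97]
Step 2: min=11 at 3
  Swap: [8, 11, 65, 44, 33, 51, 97]

After 2 steps: [8, 11, 65, 44, 33, 51, 97]


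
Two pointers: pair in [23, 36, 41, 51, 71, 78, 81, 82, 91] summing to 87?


lo=0(23)+hi=8(91)=114
lo=0(23)+hi=7(82)=105
lo=0(23)+hi=6(81)=104
lo=0(23)+hi=5(78)=101
lo=0(23)+hi=4(71)=94
lo=0(23)+hi=3(51)=74
lo=1(36)+hi=3(51)=87

Yes: 36+51=87


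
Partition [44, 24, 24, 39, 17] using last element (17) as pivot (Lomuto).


Pivot: 17
Place pivot at 0: [17, 24, 24, 39, 44]

Partitioned: [17, 24, 24, 39, 44]


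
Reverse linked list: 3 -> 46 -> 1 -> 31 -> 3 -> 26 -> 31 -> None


Step 1: curr=3, set curr.next=prev(None) | reversed so far: 3
Step 2: curr=46, set curr.next=prev(3) | reversed so far: 46 -> 3
Step 3: curr=1, set curr.next=prev(46) | reversed so far: 1 -> 46 -> 3
Step 4: curr=31, set curr.next=prev(1) | reversed so far: 31 -> 1 -> 46 -> 3
Step 5: curr=3, set curr.next=prev(31) | reversed so far: 3 -> 31 -> 1 -> 46 -> 3
Step 6: curr=26, set curr.next=prev(3) | reversed so far: 26 -> 3 -> 31 -> 1 -> 46 -> 3
Step 7: curr=31, set curr.next=prev(26) | reversed so far: 31 -> 26 -> 3 -> 31 -> 1 -> 46 -> 3

31 -> 26 -> 3 -> 31 -> 1 -> 46 -> 3 -> None


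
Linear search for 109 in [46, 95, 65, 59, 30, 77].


i=0: 46!=109
i=1: 95!=109
i=2: 65!=109
i=3: 59!=109
i=4: 30!=109
i=5: 77!=109

Not found, 6 comps


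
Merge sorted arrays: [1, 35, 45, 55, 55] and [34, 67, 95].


Take 1 from A
Take 34 from B
Take 35 from A
Take 45 from A
Take 55 from A
Take 55 from A

Merged: [1, 34, 35, 45, 55, 55, 67, 95]


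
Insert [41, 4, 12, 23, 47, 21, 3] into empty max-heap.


Insert 41: [41]
Insert 4: [41, 4]
Insert 12: [41, 4, 12]
Insert 23: [41, 23, 12, 4]
Insert 47: [47, 41, 12, 4, 23]
Insert 21: [47, 41, 21, 4, 23, 12]
Insert 3: [47, 41, 21, 4, 23, 12, 3]

Final heap: [47, 41, 21, 4, 23, 12, 3]


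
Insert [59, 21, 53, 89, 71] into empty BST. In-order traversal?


Insert 59: root
Insert 21: L from 59
Insert 53: L from 59 -> R from 21
Insert 89: R from 59
Insert 71: R from 59 -> L from 89

In-order: [21, 53, 59, 71, 89]


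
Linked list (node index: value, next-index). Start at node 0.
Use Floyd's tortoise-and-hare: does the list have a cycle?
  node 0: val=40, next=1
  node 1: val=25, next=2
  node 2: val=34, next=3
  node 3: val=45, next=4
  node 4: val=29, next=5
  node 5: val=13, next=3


Floyd's tortoise (slow, +1) and hare (fast, +2):
  init: slow=0, fast=0
  step 1: slow=1, fast=2
  step 2: slow=2, fast=4
  step 3: slow=3, fast=3
  slow == fast at node 3: cycle detected

Cycle: yes


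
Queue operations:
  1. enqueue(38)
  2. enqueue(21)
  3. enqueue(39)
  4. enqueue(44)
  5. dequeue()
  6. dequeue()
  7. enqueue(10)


enqueue(38) -> [38]
enqueue(21) -> [38, 21]
enqueue(39) -> [38, 21, 39]
enqueue(44) -> [38, 21, 39, 44]
dequeue()->38, [21, 39, 44]
dequeue()->21, [39, 44]
enqueue(10) -> [39, 44, 10]

Final queue: [39, 44, 10]


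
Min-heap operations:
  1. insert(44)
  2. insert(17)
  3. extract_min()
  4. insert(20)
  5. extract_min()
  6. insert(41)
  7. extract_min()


insert(44) -> [44]
insert(17) -> [17, 44]
extract_min()->17, [44]
insert(20) -> [20, 44]
extract_min()->20, [44]
insert(41) -> [41, 44]
extract_min()->41, [44]

Final heap: [44]


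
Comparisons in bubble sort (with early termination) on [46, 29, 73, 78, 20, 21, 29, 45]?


Algorithm: bubble sort (with early termination)
Input: [46, 29, 73, 78, 20, 21, 29, 45]
Sorted: [20, 21, 29, 29, 45, 46, 73, 78]

25


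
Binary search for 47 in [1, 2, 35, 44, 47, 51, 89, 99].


Step 1: lo=0, hi=7, mid=3, val=44
Step 2: lo=4, hi=7, mid=5, val=51
Step 3: lo=4, hi=4, mid=4, val=47

Found at index 4


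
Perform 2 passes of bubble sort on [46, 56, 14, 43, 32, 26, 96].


Initial: [46, 56, 14, 43, 32, 26, 96]
Pass 1: [46, 14, 43, 32, 26, 56, 96] (4 swaps)
Pass 2: [14, 43, 32, 26, 46, 56, 96] (4 swaps)

After 2 passes: [14, 43, 32, 26, 46, 56, 96]


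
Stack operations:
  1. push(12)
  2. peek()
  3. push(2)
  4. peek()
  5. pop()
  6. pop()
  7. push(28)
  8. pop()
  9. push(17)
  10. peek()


push(12) -> [12]
peek()->12
push(2) -> [12, 2]
peek()->2
pop()->2, [12]
pop()->12, []
push(28) -> [28]
pop()->28, []
push(17) -> [17]
peek()->17

Final stack: [17]


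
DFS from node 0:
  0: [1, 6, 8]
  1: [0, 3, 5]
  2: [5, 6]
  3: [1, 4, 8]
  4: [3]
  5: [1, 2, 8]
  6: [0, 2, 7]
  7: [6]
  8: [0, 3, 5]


Visit 0, push [8, 6, 1]
Visit 1, push [5, 3]
Visit 3, push [8, 4]
Visit 4, push []
Visit 8, push [5]
Visit 5, push [2]
Visit 2, push [6]
Visit 6, push [7]
Visit 7, push []

DFS order: [0, 1, 3, 4, 8, 5, 2, 6, 7]


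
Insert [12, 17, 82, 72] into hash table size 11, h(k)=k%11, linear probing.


Insert 12: h=1 -> slot 1
Insert 17: h=6 -> slot 6
Insert 82: h=5 -> slot 5
Insert 72: h=6, 1 probes -> slot 7

Table: [None, 12, None, None, None, 82, 17, 72, None, None, None]
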